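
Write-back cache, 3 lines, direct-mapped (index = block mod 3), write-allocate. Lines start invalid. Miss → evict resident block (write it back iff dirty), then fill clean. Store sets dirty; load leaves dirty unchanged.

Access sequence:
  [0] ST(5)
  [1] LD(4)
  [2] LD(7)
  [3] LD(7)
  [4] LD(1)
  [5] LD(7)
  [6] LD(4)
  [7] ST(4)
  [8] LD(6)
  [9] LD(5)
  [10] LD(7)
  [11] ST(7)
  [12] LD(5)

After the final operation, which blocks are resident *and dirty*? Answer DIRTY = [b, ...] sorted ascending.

DIRTY = [5, 7]

  0 | W B5 → L2 miss [D]
  1 | R B4 → L1 miss [-]
  2 | R B7 → L1 miss [-]
  3 | R B7 → L1 hit [-]
  4 | R B1 → L1 miss [-]
  5 | R B7 → L1 miss [-]
  6 | R B4 → L1 miss [-]
  7 | W B4 → L1 hit [D]
  8 | R B6 → L0 miss [-]
  9 | R B5 → L2 hit [D]
  10 | R B7 → L1 miss wb→B4 [-]
  11 | W B7 → L1 hit [D]
  12 | R B5 → L2 hit [D]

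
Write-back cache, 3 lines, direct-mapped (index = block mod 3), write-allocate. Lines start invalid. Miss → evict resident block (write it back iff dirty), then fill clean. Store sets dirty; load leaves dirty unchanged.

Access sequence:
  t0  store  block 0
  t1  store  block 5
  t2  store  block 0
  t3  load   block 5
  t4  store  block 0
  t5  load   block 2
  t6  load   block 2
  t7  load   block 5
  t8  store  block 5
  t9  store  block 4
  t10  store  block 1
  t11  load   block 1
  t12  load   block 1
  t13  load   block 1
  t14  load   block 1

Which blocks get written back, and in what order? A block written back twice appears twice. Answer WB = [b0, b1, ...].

0: W B0 -> L0 miss  d=D]
1: W B5 -> L2 miss  d=D]
2: W B0 -> L0 hit  d=D]
3: R B5 -> L2 hit  d=D]
4: W B0 -> L0 hit  d=D]
5: R B2 -> L2 miss wb->B5  d=-]
6: R B2 -> L2 hit  d=-]
7: R B5 -> L2 miss  d=-]
8: W B5 -> L2 hit  d=D]
9: W B4 -> L1 miss  d=D]
10: W B1 -> L1 miss wb->B4  d=D]
11: R B1 -> L1 hit  d=D]
12: R B1 -> L1 hit  d=D]
13: R B1 -> L1 hit  d=D]
14: R B1 -> L1 hit  d=D]

WB = [5, 4]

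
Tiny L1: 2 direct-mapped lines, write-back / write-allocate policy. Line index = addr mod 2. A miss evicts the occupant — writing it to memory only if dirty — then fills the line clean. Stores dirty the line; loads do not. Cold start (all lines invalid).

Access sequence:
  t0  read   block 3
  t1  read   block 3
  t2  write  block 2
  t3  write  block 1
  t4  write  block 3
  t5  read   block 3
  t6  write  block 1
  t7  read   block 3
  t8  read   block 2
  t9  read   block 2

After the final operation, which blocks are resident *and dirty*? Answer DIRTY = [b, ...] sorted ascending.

DIRTY = [2]

  0 | R B3 → L1 miss [-]
  1 | R B3 → L1 hit [-]
  2 | W B2 → L0 miss [D]
  3 | W B1 → L1 miss [D]
  4 | W B3 → L1 miss wb→B1 [D]
  5 | R B3 → L1 hit [D]
  6 | W B1 → L1 miss wb→B3 [D]
  7 | R B3 → L1 miss wb→B1 [-]
  8 | R B2 → L0 hit [D]
  9 | R B2 → L0 hit [D]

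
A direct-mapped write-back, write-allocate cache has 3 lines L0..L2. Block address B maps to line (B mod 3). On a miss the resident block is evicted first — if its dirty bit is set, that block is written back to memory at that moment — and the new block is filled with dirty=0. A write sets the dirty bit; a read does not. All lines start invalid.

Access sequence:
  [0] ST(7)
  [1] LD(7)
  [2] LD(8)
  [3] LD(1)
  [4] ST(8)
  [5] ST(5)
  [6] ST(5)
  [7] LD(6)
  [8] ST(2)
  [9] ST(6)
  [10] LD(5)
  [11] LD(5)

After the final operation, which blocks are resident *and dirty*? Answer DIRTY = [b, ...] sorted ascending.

DIRTY = [6]

  0 | W B7 → L1 miss [D]
  1 | R B7 → L1 hit [D]
  2 | R B8 → L2 miss [-]
  3 | R B1 → L1 miss wb→B7 [-]
  4 | W B8 → L2 hit [D]
  5 | W B5 → L2 miss wb→B8 [D]
  6 | W B5 → L2 hit [D]
  7 | R B6 → L0 miss [-]
  8 | W B2 → L2 miss wb→B5 [D]
  9 | W B6 → L0 hit [D]
  10 | R B5 → L2 miss wb→B2 [-]
  11 | R B5 → L2 hit [-]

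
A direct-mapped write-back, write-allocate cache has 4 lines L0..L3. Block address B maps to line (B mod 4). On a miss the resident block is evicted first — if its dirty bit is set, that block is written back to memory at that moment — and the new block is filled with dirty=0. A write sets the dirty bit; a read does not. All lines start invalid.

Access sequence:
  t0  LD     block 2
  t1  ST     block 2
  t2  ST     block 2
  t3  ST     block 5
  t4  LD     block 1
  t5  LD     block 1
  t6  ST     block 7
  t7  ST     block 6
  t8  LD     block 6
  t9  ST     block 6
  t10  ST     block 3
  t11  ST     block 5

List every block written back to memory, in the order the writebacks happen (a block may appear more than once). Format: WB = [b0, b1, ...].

WB = [5, 2, 7]

0: R B2 -> L2 miss  d=-]
1: W B2 -> L2 hit  d=D]
2: W B2 -> L2 hit  d=D]
3: W B5 -> L1 miss  d=D]
4: R B1 -> L1 miss wb->B5  d=-]
5: R B1 -> L1 hit  d=-]
6: W B7 -> L3 miss  d=D]
7: W B6 -> L2 miss wb->B2  d=D]
8: R B6 -> L2 hit  d=D]
9: W B6 -> L2 hit  d=D]
10: W B3 -> L3 miss wb->B7  d=D]
11: W B5 -> L1 miss  d=D]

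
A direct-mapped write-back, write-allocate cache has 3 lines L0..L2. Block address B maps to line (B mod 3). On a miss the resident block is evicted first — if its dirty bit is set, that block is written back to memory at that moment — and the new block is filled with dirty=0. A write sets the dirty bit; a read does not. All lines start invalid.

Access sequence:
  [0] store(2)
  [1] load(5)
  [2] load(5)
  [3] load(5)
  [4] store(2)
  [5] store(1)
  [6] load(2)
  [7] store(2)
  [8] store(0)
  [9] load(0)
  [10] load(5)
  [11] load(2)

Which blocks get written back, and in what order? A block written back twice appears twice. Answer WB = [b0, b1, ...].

0: W B2 -> L2 miss  d=D]
1: R B5 -> L2 miss wb->B2  d=-]
2: R B5 -> L2 hit  d=-]
3: R B5 -> L2 hit  d=-]
4: W B2 -> L2 miss  d=D]
5: W B1 -> L1 miss  d=D]
6: R B2 -> L2 hit  d=D]
7: W B2 -> L2 hit  d=D]
8: W B0 -> L0 miss  d=D]
9: R B0 -> L0 hit  d=D]
10: R B5 -> L2 miss wb->B2  d=-]
11: R B2 -> L2 miss  d=-]

WB = [2, 2]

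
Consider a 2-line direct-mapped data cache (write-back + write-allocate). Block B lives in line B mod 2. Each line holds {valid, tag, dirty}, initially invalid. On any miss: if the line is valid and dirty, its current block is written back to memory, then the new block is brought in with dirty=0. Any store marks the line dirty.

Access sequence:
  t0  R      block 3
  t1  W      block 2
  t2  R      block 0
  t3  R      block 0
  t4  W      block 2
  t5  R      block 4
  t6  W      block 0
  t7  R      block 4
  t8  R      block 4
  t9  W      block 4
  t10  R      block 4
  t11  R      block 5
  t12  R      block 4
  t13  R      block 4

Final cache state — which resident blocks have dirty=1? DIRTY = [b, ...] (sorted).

  0 | R B3 → L1 miss [-]
  1 | W B2 → L0 miss [D]
  2 | R B0 → L0 miss wb→B2 [-]
  3 | R B0 → L0 hit [-]
  4 | W B2 → L0 miss [D]
  5 | R B4 → L0 miss wb→B2 [-]
  6 | W B0 → L0 miss [D]
  7 | R B4 → L0 miss wb→B0 [-]
  8 | R B4 → L0 hit [-]
  9 | W B4 → L0 hit [D]
  10 | R B4 → L0 hit [D]
  11 | R B5 → L1 miss [-]
  12 | R B4 → L0 hit [D]
  13 | R B4 → L0 hit [D]

DIRTY = [4]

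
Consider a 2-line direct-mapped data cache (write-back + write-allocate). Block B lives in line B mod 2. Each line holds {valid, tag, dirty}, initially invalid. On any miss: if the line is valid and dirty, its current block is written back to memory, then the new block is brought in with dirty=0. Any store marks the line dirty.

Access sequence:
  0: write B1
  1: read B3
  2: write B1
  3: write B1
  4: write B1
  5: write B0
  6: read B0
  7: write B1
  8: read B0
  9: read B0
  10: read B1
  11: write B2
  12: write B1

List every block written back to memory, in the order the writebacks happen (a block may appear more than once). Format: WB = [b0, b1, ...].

  0 | W B1 → L1 miss [D]
  1 | R B3 → L1 miss wb→B1 [-]
  2 | W B1 → L1 miss [D]
  3 | W B1 → L1 hit [D]
  4 | W B1 → L1 hit [D]
  5 | W B0 → L0 miss [D]
  6 | R B0 → L0 hit [D]
  7 | W B1 → L1 hit [D]
  8 | R B0 → L0 hit [D]
  9 | R B0 → L0 hit [D]
  10 | R B1 → L1 hit [D]
  11 | W B2 → L0 miss wb→B0 [D]
  12 | W B1 → L1 hit [D]

WB = [1, 0]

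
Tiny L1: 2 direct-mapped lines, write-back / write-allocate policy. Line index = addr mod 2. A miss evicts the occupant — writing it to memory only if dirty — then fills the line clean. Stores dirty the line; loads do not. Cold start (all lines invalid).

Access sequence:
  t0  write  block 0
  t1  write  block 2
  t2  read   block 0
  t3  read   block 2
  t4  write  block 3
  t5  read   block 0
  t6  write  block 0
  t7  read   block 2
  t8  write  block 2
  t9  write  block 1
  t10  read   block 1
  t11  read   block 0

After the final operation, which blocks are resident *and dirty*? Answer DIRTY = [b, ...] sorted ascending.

DIRTY = [1]

  0 | W B0 → L0 miss [D]
  1 | W B2 → L0 miss wb→B0 [D]
  2 | R B0 → L0 miss wb→B2 [-]
  3 | R B2 → L0 miss [-]
  4 | W B3 → L1 miss [D]
  5 | R B0 → L0 miss [-]
  6 | W B0 → L0 hit [D]
  7 | R B2 → L0 miss wb→B0 [-]
  8 | W B2 → L0 hit [D]
  9 | W B1 → L1 miss wb→B3 [D]
  10 | R B1 → L1 hit [D]
  11 | R B0 → L0 miss wb→B2 [-]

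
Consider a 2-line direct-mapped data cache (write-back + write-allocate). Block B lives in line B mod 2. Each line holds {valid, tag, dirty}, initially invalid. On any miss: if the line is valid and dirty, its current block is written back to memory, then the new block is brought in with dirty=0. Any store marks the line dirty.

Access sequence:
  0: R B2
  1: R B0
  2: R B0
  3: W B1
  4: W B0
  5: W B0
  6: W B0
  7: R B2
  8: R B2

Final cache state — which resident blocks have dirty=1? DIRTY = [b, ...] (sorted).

DIRTY = [1]

0: R B2 → L0 miss [-]
1: R B0 → L0 miss [-]
2: R B0 → L0 hit [-]
3: W B1 → L1 miss [D]
4: W B0 → L0 hit [D]
5: W B0 → L0 hit [D]
6: W B0 → L0 hit [D]
7: R B2 → L0 miss wb→B0 [-]
8: R B2 → L0 hit [-]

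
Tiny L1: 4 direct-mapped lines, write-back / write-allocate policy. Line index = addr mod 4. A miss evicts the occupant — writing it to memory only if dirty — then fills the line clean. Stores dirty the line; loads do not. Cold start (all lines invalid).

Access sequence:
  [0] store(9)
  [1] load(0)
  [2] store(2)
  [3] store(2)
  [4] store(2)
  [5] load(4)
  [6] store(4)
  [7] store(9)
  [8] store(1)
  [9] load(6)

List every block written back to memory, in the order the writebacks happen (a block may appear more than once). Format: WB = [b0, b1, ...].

0: W B9 -> L1 miss  d=D]
1: R B0 -> L0 miss  d=-]
2: W B2 -> L2 miss  d=D]
3: W B2 -> L2 hit  d=D]
4: W B2 -> L2 hit  d=D]
5: R B4 -> L0 miss  d=-]
6: W B4 -> L0 hit  d=D]
7: W B9 -> L1 hit  d=D]
8: W B1 -> L1 miss wb->B9  d=D]
9: R B6 -> L2 miss wb->B2  d=-]

WB = [9, 2]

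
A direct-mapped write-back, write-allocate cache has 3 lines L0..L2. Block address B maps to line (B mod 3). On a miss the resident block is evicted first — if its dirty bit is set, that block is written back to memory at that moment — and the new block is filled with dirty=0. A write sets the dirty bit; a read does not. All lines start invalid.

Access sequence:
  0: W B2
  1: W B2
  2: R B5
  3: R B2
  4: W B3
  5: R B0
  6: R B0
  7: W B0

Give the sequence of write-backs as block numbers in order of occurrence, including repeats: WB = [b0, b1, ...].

0: W B2 → L2 miss [D]
1: W B2 → L2 hit [D]
2: R B5 → L2 miss wb→B2 [-]
3: R B2 → L2 miss [-]
4: W B3 → L0 miss [D]
5: R B0 → L0 miss wb→B3 [-]
6: R B0 → L0 hit [-]
7: W B0 → L0 hit [D]

WB = [2, 3]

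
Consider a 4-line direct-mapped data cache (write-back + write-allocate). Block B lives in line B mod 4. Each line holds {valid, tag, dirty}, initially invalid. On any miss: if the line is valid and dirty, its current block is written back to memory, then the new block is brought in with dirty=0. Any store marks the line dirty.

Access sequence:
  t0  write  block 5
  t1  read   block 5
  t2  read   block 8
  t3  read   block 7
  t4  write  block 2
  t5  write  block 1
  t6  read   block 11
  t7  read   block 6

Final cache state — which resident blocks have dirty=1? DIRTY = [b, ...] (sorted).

  0 | W B5 → L1 miss [D]
  1 | R B5 → L1 hit [D]
  2 | R B8 → L0 miss [-]
  3 | R B7 → L3 miss [-]
  4 | W B2 → L2 miss [D]
  5 | W B1 → L1 miss wb→B5 [D]
  6 | R B11 → L3 miss [-]
  7 | R B6 → L2 miss wb→B2 [-]

DIRTY = [1]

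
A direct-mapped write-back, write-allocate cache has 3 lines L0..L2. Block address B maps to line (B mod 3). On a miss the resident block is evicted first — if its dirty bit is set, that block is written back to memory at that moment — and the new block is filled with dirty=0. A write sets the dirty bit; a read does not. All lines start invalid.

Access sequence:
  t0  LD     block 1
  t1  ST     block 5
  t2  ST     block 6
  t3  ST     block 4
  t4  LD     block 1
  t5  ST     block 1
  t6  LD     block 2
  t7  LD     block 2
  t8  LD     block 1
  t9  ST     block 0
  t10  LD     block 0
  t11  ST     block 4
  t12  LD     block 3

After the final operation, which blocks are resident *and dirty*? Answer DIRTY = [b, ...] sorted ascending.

DIRTY = [4]

0: R B1 -> L1 miss  d=-]
1: W B5 -> L2 miss  d=D]
2: W B6 -> L0 miss  d=D]
3: W B4 -> L1 miss  d=D]
4: R B1 -> L1 miss wb->B4  d=-]
5: W B1 -> L1 hit  d=D]
6: R B2 -> L2 miss wb->B5  d=-]
7: R B2 -> L2 hit  d=-]
8: R B1 -> L1 hit  d=D]
9: W B0 -> L0 miss wb->B6  d=D]
10: R B0 -> L0 hit  d=D]
11: W B4 -> L1 miss wb->B1  d=D]
12: R B3 -> L0 miss wb->B0  d=-]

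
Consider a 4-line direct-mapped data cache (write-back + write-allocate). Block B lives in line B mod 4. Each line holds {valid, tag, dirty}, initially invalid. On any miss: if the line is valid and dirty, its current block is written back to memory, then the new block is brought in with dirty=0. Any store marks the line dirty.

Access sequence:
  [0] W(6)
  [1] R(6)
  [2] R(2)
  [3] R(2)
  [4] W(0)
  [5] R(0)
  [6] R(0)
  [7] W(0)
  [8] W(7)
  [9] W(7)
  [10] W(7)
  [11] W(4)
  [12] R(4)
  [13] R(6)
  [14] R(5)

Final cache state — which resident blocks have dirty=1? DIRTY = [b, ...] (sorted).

DIRTY = [4, 7]

  0 | W B6 → L2 miss [D]
  1 | R B6 → L2 hit [D]
  2 | R B2 → L2 miss wb→B6 [-]
  3 | R B2 → L2 hit [-]
  4 | W B0 → L0 miss [D]
  5 | R B0 → L0 hit [D]
  6 | R B0 → L0 hit [D]
  7 | W B0 → L0 hit [D]
  8 | W B7 → L3 miss [D]
  9 | W B7 → L3 hit [D]
  10 | W B7 → L3 hit [D]
  11 | W B4 → L0 miss wb→B0 [D]
  12 | R B4 → L0 hit [D]
  13 | R B6 → L2 miss [-]
  14 | R B5 → L1 miss [-]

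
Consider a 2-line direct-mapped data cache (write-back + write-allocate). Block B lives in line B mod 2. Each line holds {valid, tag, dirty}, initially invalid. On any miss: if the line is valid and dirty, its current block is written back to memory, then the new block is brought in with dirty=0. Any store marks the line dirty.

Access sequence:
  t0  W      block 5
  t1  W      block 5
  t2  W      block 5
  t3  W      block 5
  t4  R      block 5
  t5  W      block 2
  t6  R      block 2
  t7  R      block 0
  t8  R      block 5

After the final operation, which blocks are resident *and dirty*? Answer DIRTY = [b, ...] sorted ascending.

  0 | W B5 → L1 miss [D]
  1 | W B5 → L1 hit [D]
  2 | W B5 → L1 hit [D]
  3 | W B5 → L1 hit [D]
  4 | R B5 → L1 hit [D]
  5 | W B2 → L0 miss [D]
  6 | R B2 → L0 hit [D]
  7 | R B0 → L0 miss wb→B2 [-]
  8 | R B5 → L1 hit [D]

DIRTY = [5]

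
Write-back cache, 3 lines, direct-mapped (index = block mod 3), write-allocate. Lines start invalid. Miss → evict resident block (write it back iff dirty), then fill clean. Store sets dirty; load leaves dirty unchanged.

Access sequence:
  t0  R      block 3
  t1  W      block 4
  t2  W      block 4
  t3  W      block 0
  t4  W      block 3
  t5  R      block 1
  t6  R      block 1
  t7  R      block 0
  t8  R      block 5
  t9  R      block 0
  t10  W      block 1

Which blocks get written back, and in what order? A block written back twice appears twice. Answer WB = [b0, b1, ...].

0: R B3 -> L0 miss  d=-]
1: W B4 -> L1 miss  d=D]
2: W B4 -> L1 hit  d=D]
3: W B0 -> L0 miss  d=D]
4: W B3 -> L0 miss wb->B0  d=D]
5: R B1 -> L1 miss wb->B4  d=-]
6: R B1 -> L1 hit  d=-]
7: R B0 -> L0 miss wb->B3  d=-]
8: R B5 -> L2 miss  d=-]
9: R B0 -> L0 hit  d=-]
10: W B1 -> L1 hit  d=D]

WB = [0, 4, 3]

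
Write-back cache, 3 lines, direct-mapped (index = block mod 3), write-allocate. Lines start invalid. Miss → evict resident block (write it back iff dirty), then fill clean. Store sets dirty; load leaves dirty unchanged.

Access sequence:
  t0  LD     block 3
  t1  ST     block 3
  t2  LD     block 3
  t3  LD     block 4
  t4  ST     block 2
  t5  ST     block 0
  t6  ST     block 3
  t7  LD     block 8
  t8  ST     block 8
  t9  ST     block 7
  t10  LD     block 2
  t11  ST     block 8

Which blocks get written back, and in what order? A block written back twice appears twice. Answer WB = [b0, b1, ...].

WB = [3, 0, 2, 8]

0: R B3 → L0 miss [-]
1: W B3 → L0 hit [D]
2: R B3 → L0 hit [D]
3: R B4 → L1 miss [-]
4: W B2 → L2 miss [D]
5: W B0 → L0 miss wb→B3 [D]
6: W B3 → L0 miss wb→B0 [D]
7: R B8 → L2 miss wb→B2 [-]
8: W B8 → L2 hit [D]
9: W B7 → L1 miss [D]
10: R B2 → L2 miss wb→B8 [-]
11: W B8 → L2 miss [D]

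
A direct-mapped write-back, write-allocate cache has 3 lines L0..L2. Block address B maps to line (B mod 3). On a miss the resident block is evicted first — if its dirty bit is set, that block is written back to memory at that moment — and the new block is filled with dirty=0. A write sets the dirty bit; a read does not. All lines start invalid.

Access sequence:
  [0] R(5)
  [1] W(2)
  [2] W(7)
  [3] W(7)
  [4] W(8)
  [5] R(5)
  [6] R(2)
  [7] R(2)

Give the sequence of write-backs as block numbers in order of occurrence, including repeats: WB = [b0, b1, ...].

0: R B5 -> L2 miss  d=-]
1: W B2 -> L2 miss  d=D]
2: W B7 -> L1 miss  d=D]
3: W B7 -> L1 hit  d=D]
4: W B8 -> L2 miss wb->B2  d=D]
5: R B5 -> L2 miss wb->B8  d=-]
6: R B2 -> L2 miss  d=-]
7: R B2 -> L2 hit  d=-]

WB = [2, 8]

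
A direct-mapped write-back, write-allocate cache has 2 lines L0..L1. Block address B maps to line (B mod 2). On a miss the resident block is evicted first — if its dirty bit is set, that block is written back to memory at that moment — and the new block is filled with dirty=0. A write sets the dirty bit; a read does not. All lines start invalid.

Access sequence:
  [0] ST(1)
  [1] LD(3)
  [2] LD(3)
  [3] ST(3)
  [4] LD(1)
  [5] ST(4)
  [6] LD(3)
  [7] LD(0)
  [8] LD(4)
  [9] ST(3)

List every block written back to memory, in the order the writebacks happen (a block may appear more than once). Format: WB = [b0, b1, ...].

WB = [1, 3, 4]

  0 | W B1 → L1 miss [D]
  1 | R B3 → L1 miss wb→B1 [-]
  2 | R B3 → L1 hit [-]
  3 | W B3 → L1 hit [D]
  4 | R B1 → L1 miss wb→B3 [-]
  5 | W B4 → L0 miss [D]
  6 | R B3 → L1 miss [-]
  7 | R B0 → L0 miss wb→B4 [-]
  8 | R B4 → L0 miss [-]
  9 | W B3 → L1 hit [D]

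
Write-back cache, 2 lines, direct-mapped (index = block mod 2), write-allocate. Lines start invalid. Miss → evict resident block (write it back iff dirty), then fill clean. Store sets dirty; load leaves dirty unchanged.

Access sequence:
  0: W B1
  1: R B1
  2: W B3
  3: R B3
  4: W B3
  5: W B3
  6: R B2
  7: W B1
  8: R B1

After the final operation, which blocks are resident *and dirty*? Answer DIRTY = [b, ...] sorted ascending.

DIRTY = [1]

0: W B1 -> L1 miss  d=D]
1: R B1 -> L1 hit  d=D]
2: W B3 -> L1 miss wb->B1  d=D]
3: R B3 -> L1 hit  d=D]
4: W B3 -> L1 hit  d=D]
5: W B3 -> L1 hit  d=D]
6: R B2 -> L0 miss  d=-]
7: W B1 -> L1 miss wb->B3  d=D]
8: R B1 -> L1 hit  d=D]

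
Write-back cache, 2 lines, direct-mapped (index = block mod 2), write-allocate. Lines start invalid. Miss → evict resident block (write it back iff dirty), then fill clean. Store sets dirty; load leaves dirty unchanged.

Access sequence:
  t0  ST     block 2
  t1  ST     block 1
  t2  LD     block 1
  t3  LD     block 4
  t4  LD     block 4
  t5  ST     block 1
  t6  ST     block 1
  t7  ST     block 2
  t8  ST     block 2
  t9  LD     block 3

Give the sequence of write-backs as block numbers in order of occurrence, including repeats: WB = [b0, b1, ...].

0: W B2 -> L0 miss  d=D]
1: W B1 -> L1 miss  d=D]
2: R B1 -> L1 hit  d=D]
3: R B4 -> L0 miss wb->B2  d=-]
4: R B4 -> L0 hit  d=-]
5: W B1 -> L1 hit  d=D]
6: W B1 -> L1 hit  d=D]
7: W B2 -> L0 miss  d=D]
8: W B2 -> L0 hit  d=D]
9: R B3 -> L1 miss wb->B1  d=-]

WB = [2, 1]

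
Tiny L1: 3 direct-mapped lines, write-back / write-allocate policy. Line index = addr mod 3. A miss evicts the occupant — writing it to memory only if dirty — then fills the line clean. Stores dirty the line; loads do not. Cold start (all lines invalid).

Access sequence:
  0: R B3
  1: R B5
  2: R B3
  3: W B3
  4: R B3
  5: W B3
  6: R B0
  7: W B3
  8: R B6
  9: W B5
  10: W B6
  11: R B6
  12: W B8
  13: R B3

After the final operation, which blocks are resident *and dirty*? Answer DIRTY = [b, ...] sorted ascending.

0: R B3 → L0 miss [-]
1: R B5 → L2 miss [-]
2: R B3 → L0 hit [-]
3: W B3 → L0 hit [D]
4: R B3 → L0 hit [D]
5: W B3 → L0 hit [D]
6: R B0 → L0 miss wb→B3 [-]
7: W B3 → L0 miss [D]
8: R B6 → L0 miss wb→B3 [-]
9: W B5 → L2 hit [D]
10: W B6 → L0 hit [D]
11: R B6 → L0 hit [D]
12: W B8 → L2 miss wb→B5 [D]
13: R B3 → L0 miss wb→B6 [-]

DIRTY = [8]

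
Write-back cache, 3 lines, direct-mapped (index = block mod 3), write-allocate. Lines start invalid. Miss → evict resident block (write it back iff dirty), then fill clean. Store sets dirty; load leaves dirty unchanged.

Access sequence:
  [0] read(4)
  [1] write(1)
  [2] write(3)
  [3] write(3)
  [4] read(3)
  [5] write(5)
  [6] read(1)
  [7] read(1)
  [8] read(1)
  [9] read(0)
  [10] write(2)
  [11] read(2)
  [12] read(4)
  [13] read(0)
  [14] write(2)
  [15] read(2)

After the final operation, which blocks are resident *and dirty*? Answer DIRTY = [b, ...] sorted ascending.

  0 | R B4 → L1 miss [-]
  1 | W B1 → L1 miss [D]
  2 | W B3 → L0 miss [D]
  3 | W B3 → L0 hit [D]
  4 | R B3 → L0 hit [D]
  5 | W B5 → L2 miss [D]
  6 | R B1 → L1 hit [D]
  7 | R B1 → L1 hit [D]
  8 | R B1 → L1 hit [D]
  9 | R B0 → L0 miss wb→B3 [-]
  10 | W B2 → L2 miss wb→B5 [D]
  11 | R B2 → L2 hit [D]
  12 | R B4 → L1 miss wb→B1 [-]
  13 | R B0 → L0 hit [-]
  14 | W B2 → L2 hit [D]
  15 | R B2 → L2 hit [D]

DIRTY = [2]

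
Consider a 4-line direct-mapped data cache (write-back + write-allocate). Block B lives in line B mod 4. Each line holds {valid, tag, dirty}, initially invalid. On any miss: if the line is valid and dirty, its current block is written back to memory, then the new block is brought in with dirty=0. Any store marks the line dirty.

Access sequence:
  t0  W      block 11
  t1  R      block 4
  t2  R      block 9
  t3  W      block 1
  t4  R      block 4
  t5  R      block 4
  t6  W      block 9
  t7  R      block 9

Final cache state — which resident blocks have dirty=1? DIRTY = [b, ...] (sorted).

DIRTY = [9, 11]

0: W B11 -> L3 miss  d=D]
1: R B4 -> L0 miss  d=-]
2: R B9 -> L1 miss  d=-]
3: W B1 -> L1 miss  d=D]
4: R B4 -> L0 hit  d=-]
5: R B4 -> L0 hit  d=-]
6: W B9 -> L1 miss wb->B1  d=D]
7: R B9 -> L1 hit  d=D]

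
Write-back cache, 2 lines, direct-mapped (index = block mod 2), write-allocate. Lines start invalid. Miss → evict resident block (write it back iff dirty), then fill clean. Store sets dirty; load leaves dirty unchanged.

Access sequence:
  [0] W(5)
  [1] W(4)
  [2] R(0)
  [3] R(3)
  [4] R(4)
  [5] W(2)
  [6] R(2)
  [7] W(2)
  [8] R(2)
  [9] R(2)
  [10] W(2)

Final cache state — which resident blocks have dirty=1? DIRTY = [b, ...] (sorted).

DIRTY = [2]

0: W B5 → L1 miss [D]
1: W B4 → L0 miss [D]
2: R B0 → L0 miss wb→B4 [-]
3: R B3 → L1 miss wb→B5 [-]
4: R B4 → L0 miss [-]
5: W B2 → L0 miss [D]
6: R B2 → L0 hit [D]
7: W B2 → L0 hit [D]
8: R B2 → L0 hit [D]
9: R B2 → L0 hit [D]
10: W B2 → L0 hit [D]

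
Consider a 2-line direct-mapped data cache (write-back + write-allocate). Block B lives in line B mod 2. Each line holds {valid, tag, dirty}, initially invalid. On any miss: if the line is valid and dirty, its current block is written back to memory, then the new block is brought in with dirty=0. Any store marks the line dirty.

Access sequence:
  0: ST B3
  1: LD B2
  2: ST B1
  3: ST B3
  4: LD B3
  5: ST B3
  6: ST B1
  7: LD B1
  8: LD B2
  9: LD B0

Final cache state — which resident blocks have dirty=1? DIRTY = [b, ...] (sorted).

DIRTY = [1]

0: W B3 → L1 miss [D]
1: R B2 → L0 miss [-]
2: W B1 → L1 miss wb→B3 [D]
3: W B3 → L1 miss wb→B1 [D]
4: R B3 → L1 hit [D]
5: W B3 → L1 hit [D]
6: W B1 → L1 miss wb→B3 [D]
7: R B1 → L1 hit [D]
8: R B2 → L0 hit [-]
9: R B0 → L0 miss [-]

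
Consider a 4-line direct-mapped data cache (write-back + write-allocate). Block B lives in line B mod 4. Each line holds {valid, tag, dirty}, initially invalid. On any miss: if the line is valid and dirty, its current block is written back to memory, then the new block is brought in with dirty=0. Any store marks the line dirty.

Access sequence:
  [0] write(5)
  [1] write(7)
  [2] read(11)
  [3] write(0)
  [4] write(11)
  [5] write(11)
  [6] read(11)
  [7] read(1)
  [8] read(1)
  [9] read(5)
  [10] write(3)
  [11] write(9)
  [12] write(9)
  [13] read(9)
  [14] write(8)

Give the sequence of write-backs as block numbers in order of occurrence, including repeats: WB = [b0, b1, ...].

WB = [7, 5, 11, 0]

0: W B5 → L1 miss [D]
1: W B7 → L3 miss [D]
2: R B11 → L3 miss wb→B7 [-]
3: W B0 → L0 miss [D]
4: W B11 → L3 hit [D]
5: W B11 → L3 hit [D]
6: R B11 → L3 hit [D]
7: R B1 → L1 miss wb→B5 [-]
8: R B1 → L1 hit [-]
9: R B5 → L1 miss [-]
10: W B3 → L3 miss wb→B11 [D]
11: W B9 → L1 miss [D]
12: W B9 → L1 hit [D]
13: R B9 → L1 hit [D]
14: W B8 → L0 miss wb→B0 [D]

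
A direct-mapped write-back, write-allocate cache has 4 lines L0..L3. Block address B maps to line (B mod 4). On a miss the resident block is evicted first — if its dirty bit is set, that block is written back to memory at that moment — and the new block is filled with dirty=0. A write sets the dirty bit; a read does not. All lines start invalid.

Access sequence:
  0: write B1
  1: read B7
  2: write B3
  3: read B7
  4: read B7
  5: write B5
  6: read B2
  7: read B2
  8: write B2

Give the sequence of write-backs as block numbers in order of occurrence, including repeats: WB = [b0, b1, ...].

WB = [3, 1]

0: W B1 → L1 miss [D]
1: R B7 → L3 miss [-]
2: W B3 → L3 miss [D]
3: R B7 → L3 miss wb→B3 [-]
4: R B7 → L3 hit [-]
5: W B5 → L1 miss wb→B1 [D]
6: R B2 → L2 miss [-]
7: R B2 → L2 hit [-]
8: W B2 → L2 hit [D]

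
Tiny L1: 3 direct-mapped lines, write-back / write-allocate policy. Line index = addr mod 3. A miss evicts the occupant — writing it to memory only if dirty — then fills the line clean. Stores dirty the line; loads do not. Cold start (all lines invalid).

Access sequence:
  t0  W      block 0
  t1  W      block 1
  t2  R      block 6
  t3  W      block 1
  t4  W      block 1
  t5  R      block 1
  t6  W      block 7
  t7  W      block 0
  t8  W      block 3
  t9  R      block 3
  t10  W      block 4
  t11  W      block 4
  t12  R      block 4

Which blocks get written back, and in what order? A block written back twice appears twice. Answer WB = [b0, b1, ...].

0: W B0 → L0 miss [D]
1: W B1 → L1 miss [D]
2: R B6 → L0 miss wb→B0 [-]
3: W B1 → L1 hit [D]
4: W B1 → L1 hit [D]
5: R B1 → L1 hit [D]
6: W B7 → L1 miss wb→B1 [D]
7: W B0 → L0 miss [D]
8: W B3 → L0 miss wb→B0 [D]
9: R B3 → L0 hit [D]
10: W B4 → L1 miss wb→B7 [D]
11: W B4 → L1 hit [D]
12: R B4 → L1 hit [D]

WB = [0, 1, 0, 7]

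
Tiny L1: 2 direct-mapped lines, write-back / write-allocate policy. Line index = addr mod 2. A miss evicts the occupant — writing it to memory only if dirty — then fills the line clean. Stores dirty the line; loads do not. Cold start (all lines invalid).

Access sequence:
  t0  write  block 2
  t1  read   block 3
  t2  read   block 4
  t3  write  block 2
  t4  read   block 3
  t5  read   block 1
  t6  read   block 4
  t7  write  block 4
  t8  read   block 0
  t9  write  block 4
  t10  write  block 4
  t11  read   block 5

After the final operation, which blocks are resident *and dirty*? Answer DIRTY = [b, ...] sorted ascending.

0: W B2 → L0 miss [D]
1: R B3 → L1 miss [-]
2: R B4 → L0 miss wb→B2 [-]
3: W B2 → L0 miss [D]
4: R B3 → L1 hit [-]
5: R B1 → L1 miss [-]
6: R B4 → L0 miss wb→B2 [-]
7: W B4 → L0 hit [D]
8: R B0 → L0 miss wb→B4 [-]
9: W B4 → L0 miss [D]
10: W B4 → L0 hit [D]
11: R B5 → L1 miss [-]

DIRTY = [4]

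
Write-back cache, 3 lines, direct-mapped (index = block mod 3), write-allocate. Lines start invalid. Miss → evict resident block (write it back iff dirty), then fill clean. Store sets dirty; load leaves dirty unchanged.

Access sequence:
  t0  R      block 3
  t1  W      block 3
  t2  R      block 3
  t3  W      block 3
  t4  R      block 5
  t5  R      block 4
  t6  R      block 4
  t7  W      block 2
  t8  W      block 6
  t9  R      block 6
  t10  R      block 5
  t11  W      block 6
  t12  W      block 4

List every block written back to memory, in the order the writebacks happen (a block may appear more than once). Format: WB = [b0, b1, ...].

WB = [3, 2]

  0 | R B3 → L0 miss [-]
  1 | W B3 → L0 hit [D]
  2 | R B3 → L0 hit [D]
  3 | W B3 → L0 hit [D]
  4 | R B5 → L2 miss [-]
  5 | R B4 → L1 miss [-]
  6 | R B4 → L1 hit [-]
  7 | W B2 → L2 miss [D]
  8 | W B6 → L0 miss wb→B3 [D]
  9 | R B6 → L0 hit [D]
  10 | R B5 → L2 miss wb→B2 [-]
  11 | W B6 → L0 hit [D]
  12 | W B4 → L1 hit [D]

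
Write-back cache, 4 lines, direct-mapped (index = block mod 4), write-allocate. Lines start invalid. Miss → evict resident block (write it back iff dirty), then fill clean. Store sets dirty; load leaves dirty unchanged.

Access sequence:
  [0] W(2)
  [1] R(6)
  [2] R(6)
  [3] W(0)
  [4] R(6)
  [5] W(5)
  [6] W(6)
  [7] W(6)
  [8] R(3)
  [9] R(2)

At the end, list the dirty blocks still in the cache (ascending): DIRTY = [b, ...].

0: W B2 → L2 miss [D]
1: R B6 → L2 miss wb→B2 [-]
2: R B6 → L2 hit [-]
3: W B0 → L0 miss [D]
4: R B6 → L2 hit [-]
5: W B5 → L1 miss [D]
6: W B6 → L2 hit [D]
7: W B6 → L2 hit [D]
8: R B3 → L3 miss [-]
9: R B2 → L2 miss wb→B6 [-]

DIRTY = [0, 5]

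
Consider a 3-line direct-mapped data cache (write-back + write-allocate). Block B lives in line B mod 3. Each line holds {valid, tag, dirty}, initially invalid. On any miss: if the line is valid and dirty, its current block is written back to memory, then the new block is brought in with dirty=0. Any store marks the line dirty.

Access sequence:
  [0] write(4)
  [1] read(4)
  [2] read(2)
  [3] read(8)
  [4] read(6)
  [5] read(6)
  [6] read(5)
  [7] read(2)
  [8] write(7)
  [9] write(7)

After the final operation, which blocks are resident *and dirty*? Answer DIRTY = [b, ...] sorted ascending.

DIRTY = [7]

0: W B4 -> L1 miss  d=D]
1: R B4 -> L1 hit  d=D]
2: R B2 -> L2 miss  d=-]
3: R B8 -> L2 miss  d=-]
4: R B6 -> L0 miss  d=-]
5: R B6 -> L0 hit  d=-]
6: R B5 -> L2 miss  d=-]
7: R B2 -> L2 miss  d=-]
8: W B7 -> L1 miss wb->B4  d=D]
9: W B7 -> L1 hit  d=D]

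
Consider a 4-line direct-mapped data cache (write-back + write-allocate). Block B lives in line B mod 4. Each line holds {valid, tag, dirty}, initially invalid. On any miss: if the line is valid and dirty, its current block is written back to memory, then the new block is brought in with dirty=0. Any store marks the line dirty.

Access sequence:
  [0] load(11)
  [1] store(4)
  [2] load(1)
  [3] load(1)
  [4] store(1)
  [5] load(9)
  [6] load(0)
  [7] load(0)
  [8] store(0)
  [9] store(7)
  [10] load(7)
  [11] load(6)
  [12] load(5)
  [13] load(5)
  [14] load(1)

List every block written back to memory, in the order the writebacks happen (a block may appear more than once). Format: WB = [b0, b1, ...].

WB = [1, 4]

0: R B11 → L3 miss [-]
1: W B4 → L0 miss [D]
2: R B1 → L1 miss [-]
3: R B1 → L1 hit [-]
4: W B1 → L1 hit [D]
5: R B9 → L1 miss wb→B1 [-]
6: R B0 → L0 miss wb→B4 [-]
7: R B0 → L0 hit [-]
8: W B0 → L0 hit [D]
9: W B7 → L3 miss [D]
10: R B7 → L3 hit [D]
11: R B6 → L2 miss [-]
12: R B5 → L1 miss [-]
13: R B5 → L1 hit [-]
14: R B1 → L1 miss [-]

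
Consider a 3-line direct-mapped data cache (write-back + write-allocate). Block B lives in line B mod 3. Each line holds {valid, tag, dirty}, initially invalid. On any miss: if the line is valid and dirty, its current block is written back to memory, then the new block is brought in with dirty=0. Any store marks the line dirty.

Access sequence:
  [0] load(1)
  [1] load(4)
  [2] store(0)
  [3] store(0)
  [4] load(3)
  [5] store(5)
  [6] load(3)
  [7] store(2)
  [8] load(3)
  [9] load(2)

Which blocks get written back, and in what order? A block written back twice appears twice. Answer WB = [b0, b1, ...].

0: R B1 → L1 miss [-]
1: R B4 → L1 miss [-]
2: W B0 → L0 miss [D]
3: W B0 → L0 hit [D]
4: R B3 → L0 miss wb→B0 [-]
5: W B5 → L2 miss [D]
6: R B3 → L0 hit [-]
7: W B2 → L2 miss wb→B5 [D]
8: R B3 → L0 hit [-]
9: R B2 → L2 hit [D]

WB = [0, 5]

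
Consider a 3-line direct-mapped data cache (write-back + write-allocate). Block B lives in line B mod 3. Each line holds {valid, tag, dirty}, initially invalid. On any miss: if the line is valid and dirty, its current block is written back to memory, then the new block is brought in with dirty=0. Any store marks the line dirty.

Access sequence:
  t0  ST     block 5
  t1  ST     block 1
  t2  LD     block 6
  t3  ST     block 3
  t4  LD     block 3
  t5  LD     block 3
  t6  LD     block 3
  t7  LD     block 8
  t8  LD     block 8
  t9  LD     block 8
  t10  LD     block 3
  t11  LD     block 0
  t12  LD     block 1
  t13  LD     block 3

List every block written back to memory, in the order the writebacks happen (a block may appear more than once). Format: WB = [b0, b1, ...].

  0 | W B5 → L2 miss [D]
  1 | W B1 → L1 miss [D]
  2 | R B6 → L0 miss [-]
  3 | W B3 → L0 miss [D]
  4 | R B3 → L0 hit [D]
  5 | R B3 → L0 hit [D]
  6 | R B3 → L0 hit [D]
  7 | R B8 → L2 miss wb→B5 [-]
  8 | R B8 → L2 hit [-]
  9 | R B8 → L2 hit [-]
  10 | R B3 → L0 hit [D]
  11 | R B0 → L0 miss wb→B3 [-]
  12 | R B1 → L1 hit [D]
  13 | R B3 → L0 miss [-]

WB = [5, 3]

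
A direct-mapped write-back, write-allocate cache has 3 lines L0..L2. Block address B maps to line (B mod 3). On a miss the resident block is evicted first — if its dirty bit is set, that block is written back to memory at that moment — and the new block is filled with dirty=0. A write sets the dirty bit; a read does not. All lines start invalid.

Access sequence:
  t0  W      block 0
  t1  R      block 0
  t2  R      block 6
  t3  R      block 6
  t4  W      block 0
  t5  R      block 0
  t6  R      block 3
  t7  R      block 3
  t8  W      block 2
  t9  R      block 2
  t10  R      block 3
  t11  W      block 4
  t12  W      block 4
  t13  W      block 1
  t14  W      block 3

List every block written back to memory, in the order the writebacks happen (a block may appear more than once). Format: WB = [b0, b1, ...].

WB = [0, 0, 4]

0: W B0 → L0 miss [D]
1: R B0 → L0 hit [D]
2: R B6 → L0 miss wb→B0 [-]
3: R B6 → L0 hit [-]
4: W B0 → L0 miss [D]
5: R B0 → L0 hit [D]
6: R B3 → L0 miss wb→B0 [-]
7: R B3 → L0 hit [-]
8: W B2 → L2 miss [D]
9: R B2 → L2 hit [D]
10: R B3 → L0 hit [-]
11: W B4 → L1 miss [D]
12: W B4 → L1 hit [D]
13: W B1 → L1 miss wb→B4 [D]
14: W B3 → L0 hit [D]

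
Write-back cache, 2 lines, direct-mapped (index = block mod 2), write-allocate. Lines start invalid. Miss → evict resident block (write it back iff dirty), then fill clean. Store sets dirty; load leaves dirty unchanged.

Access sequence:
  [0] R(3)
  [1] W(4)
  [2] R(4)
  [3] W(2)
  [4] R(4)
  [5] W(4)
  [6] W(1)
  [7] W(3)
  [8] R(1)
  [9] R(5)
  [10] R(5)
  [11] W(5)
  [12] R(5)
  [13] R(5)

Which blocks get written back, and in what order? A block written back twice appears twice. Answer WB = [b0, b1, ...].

WB = [4, 2, 1, 3]

0: R B3 → L1 miss [-]
1: W B4 → L0 miss [D]
2: R B4 → L0 hit [D]
3: W B2 → L0 miss wb→B4 [D]
4: R B4 → L0 miss wb→B2 [-]
5: W B4 → L0 hit [D]
6: W B1 → L1 miss [D]
7: W B3 → L1 miss wb→B1 [D]
8: R B1 → L1 miss wb→B3 [-]
9: R B5 → L1 miss [-]
10: R B5 → L1 hit [-]
11: W B5 → L1 hit [D]
12: R B5 → L1 hit [D]
13: R B5 → L1 hit [D]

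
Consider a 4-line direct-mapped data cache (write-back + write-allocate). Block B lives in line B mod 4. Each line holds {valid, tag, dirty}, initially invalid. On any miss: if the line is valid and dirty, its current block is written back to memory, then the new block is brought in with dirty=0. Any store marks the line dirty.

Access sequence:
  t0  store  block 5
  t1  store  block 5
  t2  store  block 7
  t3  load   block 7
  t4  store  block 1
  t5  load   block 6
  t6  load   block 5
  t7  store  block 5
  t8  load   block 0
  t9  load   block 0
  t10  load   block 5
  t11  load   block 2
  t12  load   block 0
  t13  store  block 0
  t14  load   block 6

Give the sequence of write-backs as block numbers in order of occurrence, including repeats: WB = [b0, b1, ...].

0: W B5 → L1 miss [D]
1: W B5 → L1 hit [D]
2: W B7 → L3 miss [D]
3: R B7 → L3 hit [D]
4: W B1 → L1 miss wb→B5 [D]
5: R B6 → L2 miss [-]
6: R B5 → L1 miss wb→B1 [-]
7: W B5 → L1 hit [D]
8: R B0 → L0 miss [-]
9: R B0 → L0 hit [-]
10: R B5 → L1 hit [D]
11: R B2 → L2 miss [-]
12: R B0 → L0 hit [-]
13: W B0 → L0 hit [D]
14: R B6 → L2 miss [-]

WB = [5, 1]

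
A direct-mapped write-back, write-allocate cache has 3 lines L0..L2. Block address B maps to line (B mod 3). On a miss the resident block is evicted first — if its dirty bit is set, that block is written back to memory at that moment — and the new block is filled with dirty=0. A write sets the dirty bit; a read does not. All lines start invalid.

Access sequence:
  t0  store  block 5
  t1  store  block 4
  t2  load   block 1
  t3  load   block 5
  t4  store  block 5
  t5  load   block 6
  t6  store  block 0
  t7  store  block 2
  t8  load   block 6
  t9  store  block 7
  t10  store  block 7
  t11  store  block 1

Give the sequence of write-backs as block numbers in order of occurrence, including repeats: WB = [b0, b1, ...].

WB = [4, 5, 0, 7]

0: W B5 → L2 miss [D]
1: W B4 → L1 miss [D]
2: R B1 → L1 miss wb→B4 [-]
3: R B5 → L2 hit [D]
4: W B5 → L2 hit [D]
5: R B6 → L0 miss [-]
6: W B0 → L0 miss [D]
7: W B2 → L2 miss wb→B5 [D]
8: R B6 → L0 miss wb→B0 [-]
9: W B7 → L1 miss [D]
10: W B7 → L1 hit [D]
11: W B1 → L1 miss wb→B7 [D]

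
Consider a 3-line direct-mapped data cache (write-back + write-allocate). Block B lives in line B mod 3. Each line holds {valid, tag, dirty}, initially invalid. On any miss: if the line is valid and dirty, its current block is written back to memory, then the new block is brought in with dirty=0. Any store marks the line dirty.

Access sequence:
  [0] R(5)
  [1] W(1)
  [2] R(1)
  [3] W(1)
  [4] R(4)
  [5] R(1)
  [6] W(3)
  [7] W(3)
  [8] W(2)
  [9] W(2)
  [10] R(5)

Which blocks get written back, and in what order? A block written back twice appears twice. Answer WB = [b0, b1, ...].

WB = [1, 2]

  0 | R B5 → L2 miss [-]
  1 | W B1 → L1 miss [D]
  2 | R B1 → L1 hit [D]
  3 | W B1 → L1 hit [D]
  4 | R B4 → L1 miss wb→B1 [-]
  5 | R B1 → L1 miss [-]
  6 | W B3 → L0 miss [D]
  7 | W B3 → L0 hit [D]
  8 | W B2 → L2 miss [D]
  9 | W B2 → L2 hit [D]
  10 | R B5 → L2 miss wb→B2 [-]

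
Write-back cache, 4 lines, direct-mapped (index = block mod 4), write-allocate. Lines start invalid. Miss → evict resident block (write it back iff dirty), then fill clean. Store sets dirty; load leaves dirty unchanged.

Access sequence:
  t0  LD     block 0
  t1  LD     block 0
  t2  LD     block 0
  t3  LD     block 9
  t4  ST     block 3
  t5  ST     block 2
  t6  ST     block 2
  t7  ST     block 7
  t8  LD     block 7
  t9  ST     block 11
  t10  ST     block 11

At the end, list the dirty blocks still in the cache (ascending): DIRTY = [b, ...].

0: R B0 -> L0 miss  d=-]
1: R B0 -> L0 hit  d=-]
2: R B0 -> L0 hit  d=-]
3: R B9 -> L1 miss  d=-]
4: W B3 -> L3 miss  d=D]
5: W B2 -> L2 miss  d=D]
6: W B2 -> L2 hit  d=D]
7: W B7 -> L3 miss wb->B3  d=D]
8: R B7 -> L3 hit  d=D]
9: W B11 -> L3 miss wb->B7  d=D]
10: W B11 -> L3 hit  d=D]

DIRTY = [2, 11]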